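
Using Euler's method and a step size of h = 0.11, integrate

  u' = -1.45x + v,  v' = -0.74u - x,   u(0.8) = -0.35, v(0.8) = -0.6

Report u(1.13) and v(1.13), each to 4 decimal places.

-1.0027, -0.7656

Euler on (u,v): u_{n+1} = u_n + h·u', v_{n+1} = v_n + h·v'.
0.800000: (-0.350000, -0.600000); f=(-1.760000, -0.541000) → (-0.543600, -0.659510)
0.910000: (-0.543600, -0.659510); f=(-1.979010, -0.507736) → (-0.761291, -0.715361)
1.020000: (-0.761291, -0.715361); f=(-2.194361, -0.456645) → (-1.002671, -0.765592)
(u(1.13), v(1.13)) ≈ (-1.0027, -0.7656)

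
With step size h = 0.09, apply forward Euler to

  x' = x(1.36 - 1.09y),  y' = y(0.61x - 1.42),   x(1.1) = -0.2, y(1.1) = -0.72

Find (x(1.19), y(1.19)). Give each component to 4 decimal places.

Euler on (x,y): x_{n+1} = x_n + h·x', y_{n+1} = y_n + h·y'.
1.100000: (-0.200000, -0.720000); f=(-0.428960, 1.110240) → (-0.238606, -0.620078)
(x(1.19), y(1.19)) ≈ (-0.2386, -0.6201)

-0.2386, -0.6201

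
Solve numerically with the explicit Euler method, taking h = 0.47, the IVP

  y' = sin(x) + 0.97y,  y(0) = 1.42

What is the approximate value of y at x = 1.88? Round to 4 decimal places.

7.8476

Euler: y_{n+1} = y_n + h·f(x_n, y_n).
x=0.000000, y=1.420000: f=1.377400 → y ← 1.420000 + 0.47·1.377400 = 2.067378
x=0.470000, y=2.067378: f=2.458243 → y ← 2.067378 + 0.47·2.458243 = 3.222752
x=0.940000, y=3.222752: f=3.933628 → y ← 3.222752 + 0.47·3.933628 = 5.071557
x=1.410000, y=5.071557: f=5.906511 → y ← 5.071557 + 0.47·5.906511 = 7.847617
y(1.88) ≈ 7.8476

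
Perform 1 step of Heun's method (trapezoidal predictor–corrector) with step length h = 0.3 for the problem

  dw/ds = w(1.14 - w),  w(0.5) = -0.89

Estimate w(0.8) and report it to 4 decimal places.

Heun: k1 = f(s_n, w_n); k2 = f(s_n + h, w_n + h·k1); w_{n+1} = w_n + (h/2)·(k1 + k2).
s=0.500000, w=-0.890000:
  k1 = f(0.500000, -0.890000) = -1.806700
  k2 = f(0.800000, -1.432010) = -3.683144
  w ← -0.890000 + (0.3/2)·(-1.806700 + (-3.683144)) = -1.713477
w(0.8) ≈ -1.7135

-1.7135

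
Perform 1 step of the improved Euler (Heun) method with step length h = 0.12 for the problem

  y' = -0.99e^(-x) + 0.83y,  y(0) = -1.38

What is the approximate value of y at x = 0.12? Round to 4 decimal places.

Heun: k1 = f(x_n, y_n); k2 = f(x_n + h, y_n + h·k1); y_{n+1} = y_n + (h/2)·(k1 + k2).
x=0.000000, y=-1.380000:
  k1 = f(0.000000, -1.380000) = -2.135400
  k2 = f(0.120000, -1.636248) = -2.236137
  y ← -1.380000 + (0.12/2)·(-2.135400 + (-2.236137)) = -1.642292
y(0.12) ≈ -1.6423

-1.6423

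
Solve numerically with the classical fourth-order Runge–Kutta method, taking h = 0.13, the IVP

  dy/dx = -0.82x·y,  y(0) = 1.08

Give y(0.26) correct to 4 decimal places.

RK4: k1 = f(x_n, y_n); k2 = f(x_n + h/2, y_n + (h/2)·k1); k3 = f(x_n + h/2, y_n + (h/2)·k2); k4 = f(x_n + h, y_n + h·k3); y_{n+1} = y_n + (h/6)·(k1 + 2k2 + 2k3 + k4).
x=0.000000, y=1.080000:
  k1 = f(0.000000, 1.080000) = 0.000000
  k2 = f(0.065000, 1.080000) = -0.057564
  k3 = f(0.065000, 1.076258) = -0.057365
  k4 = f(0.130000, 1.072543) = -0.114333
  y ← 1.080000 + (0.13/6)·(k1 + 2k2 + 2k3 + k4) = 1.072543
x=0.130000, y=1.072543:
  k1 = f(0.130000, 1.072543) = -0.114333
  k2 = f(0.195000, 1.065111) = -0.170311
  k3 = f(0.195000, 1.061472) = -0.169729
  k4 = f(0.260000, 1.050478) = -0.223962
  y ← 1.072543 + (0.13/6)·(k1 + 2k2 + 2k3 + k4) = 1.050478
y(0.26) ≈ 1.0505

1.0505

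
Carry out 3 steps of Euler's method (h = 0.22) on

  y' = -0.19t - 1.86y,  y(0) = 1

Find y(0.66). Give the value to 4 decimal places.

0.1824

Euler: y_{n+1} = y_n + h·f(t_n, y_n).
t=0.000000, y=1.000000: f=-1.860000 → y ← 1.000000 + 0.22·(-1.860000) = 0.590800
t=0.220000, y=0.590800: f=-1.140688 → y ← 0.590800 + 0.22·(-1.140688) = 0.339849
t=0.440000, y=0.339849: f=-0.715718 → y ← 0.339849 + 0.22·(-0.715718) = 0.182391
y(0.66) ≈ 0.1824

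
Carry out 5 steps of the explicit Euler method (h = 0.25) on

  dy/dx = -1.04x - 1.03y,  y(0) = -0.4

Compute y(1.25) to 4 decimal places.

-0.5933

Euler: y_{n+1} = y_n + h·f(x_n, y_n).
x=0.000000, y=-0.400000: f=0.412000 → y ← -0.400000 + 0.25·0.412000 = -0.297000
x=0.250000, y=-0.297000: f=0.045910 → y ← -0.297000 + 0.25·0.045910 = -0.285523
x=0.500000, y=-0.285523: f=-0.225912 → y ← -0.285523 + 0.25·(-0.225912) = -0.342000
x=0.750000, y=-0.342000: f=-0.427740 → y ← -0.342000 + 0.25·(-0.427740) = -0.448935
x=1.000000, y=-0.448935: f=-0.577597 → y ← -0.448935 + 0.25·(-0.577597) = -0.593334
y(1.25) ≈ -0.5933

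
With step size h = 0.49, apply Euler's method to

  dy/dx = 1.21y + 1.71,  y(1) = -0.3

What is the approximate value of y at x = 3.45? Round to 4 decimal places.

Euler: y_{n+1} = y_n + h·f(x_n, y_n).
x=1.000000, y=-0.300000: f=1.347000 → y ← -0.300000 + 0.49·1.347000 = 0.360030
x=1.490000, y=0.360030: f=2.145636 → y ← 0.360030 + 0.49·2.145636 = 1.411392
x=1.980000, y=1.411392: f=3.417784 → y ← 1.411392 + 0.49·3.417784 = 3.086106
x=2.470000, y=3.086106: f=5.444188 → y ← 3.086106 + 0.49·5.444188 = 5.753758
x=2.960000, y=5.753758: f=8.672047 → y ← 5.753758 + 0.49·8.672047 = 10.003061
y(3.45) ≈ 10.0031

10.0031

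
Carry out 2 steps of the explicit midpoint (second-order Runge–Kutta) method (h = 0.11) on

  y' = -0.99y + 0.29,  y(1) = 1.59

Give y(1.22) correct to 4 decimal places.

Midpoint: k1 = f(x_n, y_n); k2 = f(x_n + h/2, y_n + (h/2)·k1); y_{n+1} = y_n + h·k2.
x=1.000000, y=1.590000:
  k1 = f(1.000000, 1.590000) = -1.284100
  k2 = f(1.055000, 1.519375) = -1.214181
  y ← 1.590000 + 0.11·(-1.214181) = 1.456440
x=1.110000, y=1.456440:
  k1 = f(1.110000, 1.456440) = -1.151876
  k2 = f(1.165000, 1.393087) = -1.089156
  y ← 1.456440 + 0.11·(-1.089156) = 1.336633
y(1.22) ≈ 1.3366

1.3366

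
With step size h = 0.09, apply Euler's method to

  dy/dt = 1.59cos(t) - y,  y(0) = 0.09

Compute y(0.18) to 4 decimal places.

0.3473

Euler: y_{n+1} = y_n + h·f(t_n, y_n).
t=0.000000, y=0.090000: f=1.500000 → y ← 0.090000 + 0.09·1.500000 = 0.225000
t=0.090000, y=0.225000: f=1.358565 → y ← 0.225000 + 0.09·1.358565 = 0.347271
y(0.18) ≈ 0.3473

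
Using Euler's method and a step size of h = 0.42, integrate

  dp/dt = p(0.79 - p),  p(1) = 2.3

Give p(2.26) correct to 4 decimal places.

0.8117

Euler: p_{n+1} = p_n + h·f(t_n, p_n).
t=1.000000, p=2.300000: f=-3.473000 → p ← 2.300000 + 0.42·(-3.473000) = 0.841340
t=1.420000, p=0.841340: f=-0.043194 → p ← 0.841340 + 0.42·(-0.043194) = 0.823198
t=1.840000, p=0.823198: f=-0.027329 → p ← 0.823198 + 0.42·(-0.027329) = 0.811720
p(2.26) ≈ 0.8117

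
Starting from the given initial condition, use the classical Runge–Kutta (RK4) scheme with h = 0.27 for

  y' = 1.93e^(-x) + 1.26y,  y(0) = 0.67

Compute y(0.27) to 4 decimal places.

RK4: k1 = f(x_n, y_n); k2 = f(x_n + h/2, y_n + (h/2)·k1); k3 = f(x_n + h/2, y_n + (h/2)·k2); k4 = f(x_n + h, y_n + h·k3); y_{n+1} = y_n + (h/6)·(k1 + 2k2 + 2k3 + k4).
x=0.000000, y=0.670000:
  k1 = f(0.000000, 0.670000) = 2.774200
  k2 = f(0.135000, 1.044517) = 3.002363
  k3 = f(0.135000, 1.075319) = 3.041174
  k4 = f(0.270000, 1.491117) = 3.352130
  y ← 0.670000 + (0.27/6)·(k1 + 2k2 + 2k3 + k4) = 1.489603
y(0.27) ≈ 1.4896

1.4896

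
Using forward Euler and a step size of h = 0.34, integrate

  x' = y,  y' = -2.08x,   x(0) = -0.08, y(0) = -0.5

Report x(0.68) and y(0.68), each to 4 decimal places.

Euler on (x,y): x_{n+1} = x_n + h·x', y_{n+1} = y_n + h·y'.
0.000000: (-0.080000, -0.500000); f=(-0.500000, 0.166400) → (-0.250000, -0.443424)
0.340000: (-0.250000, -0.443424); f=(-0.443424, 0.520000) → (-0.400764, -0.266624)
(x(0.68), y(0.68)) ≈ (-0.4008, -0.2666)

-0.4008, -0.2666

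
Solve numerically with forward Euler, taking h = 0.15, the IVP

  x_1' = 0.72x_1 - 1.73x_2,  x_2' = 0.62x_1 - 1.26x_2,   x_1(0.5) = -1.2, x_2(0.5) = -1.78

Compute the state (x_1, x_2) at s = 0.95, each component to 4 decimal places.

-0.2698, -1.1402

Euler on (x_1,x_2): x_1_{n+1} = x_1_n + h·x_1', x_2_{n+1} = x_2_n + h·x_2'.
0.500000: (-1.200000, -1.780000); f=(2.215400, 1.498800) → (-0.867690, -1.555180)
0.650000: (-0.867690, -1.555180); f=(2.065725, 1.421559) → (-0.557831, -1.341946)
0.800000: (-0.557831, -1.341946); f=(1.919928, 1.344997) → (-0.269842, -1.140197)
(x_1(0.95), x_2(0.95)) ≈ (-0.2698, -1.1402)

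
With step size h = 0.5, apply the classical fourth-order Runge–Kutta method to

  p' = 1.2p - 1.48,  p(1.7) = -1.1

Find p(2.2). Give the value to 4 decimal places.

-3.0166

RK4: k1 = f(t_n, p_n); k2 = f(t_n + h/2, p_n + (h/2)·k1); k3 = f(t_n + h/2, p_n + (h/2)·k2); k4 = f(t_n + h, p_n + h·k3); p_{n+1} = p_n + (h/6)·(k1 + 2k2 + 2k3 + k4).
t=1.700000, p=-1.100000:
  k1 = f(1.700000, -1.100000) = -2.800000
  k2 = f(1.950000, -1.800000) = -3.640000
  k3 = f(1.950000, -2.010000) = -3.892000
  k4 = f(2.200000, -3.046000) = -5.135200
  p ← -1.100000 + (0.5/6)·(k1 + 2k2 + 2k3 + k4) = -3.016600
p(2.2) ≈ -3.0166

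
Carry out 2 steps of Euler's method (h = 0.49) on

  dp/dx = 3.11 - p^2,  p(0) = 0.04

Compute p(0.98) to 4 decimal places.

1.8898

Euler: p_{n+1} = p_n + h·f(x_n, p_n).
x=0.000000, p=0.040000: f=3.108400 → p ← 0.040000 + 0.49·3.108400 = 1.563116
x=0.490000, p=1.563116: f=0.666668 → p ← 1.563116 + 0.49·0.666668 = 1.889784
p(0.98) ≈ 1.8898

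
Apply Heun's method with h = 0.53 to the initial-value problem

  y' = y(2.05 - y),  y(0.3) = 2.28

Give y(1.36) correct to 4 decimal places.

2.1089

Heun: k1 = f(t_n, y_n); k2 = f(t_n + h, y_n + h·k1); y_{n+1} = y_n + (h/2)·(k1 + k2).
t=0.300000, y=2.280000:
  k1 = f(0.300000, 2.280000) = -0.524400
  k2 = f(0.830000, 2.002068) = 0.095963
  y ← 2.280000 + (0.53/2)·(-0.524400 + 0.095963) = 2.166464
t=0.830000, y=2.166464:
  k1 = f(0.830000, 2.166464) = -0.252316
  k2 = f(1.360000, 2.032737) = 0.035091
  y ← 2.166464 + (0.53/2)·(-0.252316 + 0.035091) = 2.108900
y(1.36) ≈ 2.1089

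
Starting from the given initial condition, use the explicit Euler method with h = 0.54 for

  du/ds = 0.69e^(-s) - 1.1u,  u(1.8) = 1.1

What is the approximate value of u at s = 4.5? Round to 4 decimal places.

0.0317

Euler: u_{n+1} = u_n + h·f(s_n, u_n).
s=1.800000, u=1.100000: f=-1.095944 → u ← 1.100000 + 0.54·(-1.095944) = 0.508190
s=2.340000, u=0.508190: f=-0.492543 → u ← 0.508190 + 0.54·(-0.492543) = 0.242217
s=2.880000, u=0.242217: f=-0.227706 → u ← 0.242217 + 0.54·(-0.227706) = 0.119256
s=3.420000, u=0.119256: f=-0.108610 → u ← 0.119256 + 0.54·(-0.108610) = 0.060607
s=3.960000, u=0.060607: f=-0.053514 → u ← 0.060607 + 0.54·(-0.053514) = 0.031709
u(4.5) ≈ 0.0317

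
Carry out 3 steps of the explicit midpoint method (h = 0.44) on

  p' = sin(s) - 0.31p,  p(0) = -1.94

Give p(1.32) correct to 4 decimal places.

-0.6238

Midpoint: k1 = f(s_n, p_n); k2 = f(s_n + h/2, p_n + (h/2)·k1); p_{n+1} = p_n + h·k2.
s=0.000000, p=-1.940000:
  k1 = f(0.000000, -1.940000) = 0.601400
  k2 = f(0.220000, -1.807692) = 0.778614
  p ← -1.940000 + 0.44·0.778614 = -1.597410
s=0.440000, p=-1.597410:
  k1 = f(0.440000, -1.597410) = 0.921136
  k2 = f(0.660000, -1.394760) = 1.045492
  p ← -1.597410 + 0.44·1.045492 = -1.137393
s=0.880000, p=-1.137393:
  k1 = f(0.880000, -1.137393) = 1.123331
  k2 = f(1.100000, -0.890260) = 1.167188
  p ← -1.137393 + 0.44·1.167188 = -0.623830
p(1.32) ≈ -0.6238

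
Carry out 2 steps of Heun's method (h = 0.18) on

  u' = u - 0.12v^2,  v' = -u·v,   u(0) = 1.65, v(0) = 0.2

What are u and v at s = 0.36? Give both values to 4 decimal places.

2.3597, 0.1001

Heun on (u,v): k1 = f(s_n, state_n); k2 = f(s_n + h, state_n + h·k1); state_{n+1} = state_n + (h/2)·(k1 + k2).
0.000000: (1.650000, 0.200000)
  k1 = (1.645200, -0.330000)
  predictor → (1.946136, 0.140600)
  k2 = (1.943764, -0.273627)
  → (1.973007, 0.145674)
0.180000: (1.973007, 0.145674)
  k1 = (1.970460, -0.287415)
  predictor → (2.327690, 0.093939)
  k2 = (2.326631, -0.218661)
  → (2.359745, 0.100127)
(u(0.36), v(0.36)) ≈ (2.3597, 0.1001)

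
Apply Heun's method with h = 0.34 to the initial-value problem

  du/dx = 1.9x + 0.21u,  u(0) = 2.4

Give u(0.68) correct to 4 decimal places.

3.2233

Heun: k1 = f(x_n, u_n); k2 = f(x_n + h, u_n + h·k1); u_{n+1} = u_n + (h/2)·(k1 + k2).
x=0.000000, u=2.400000:
  k1 = f(0.000000, 2.400000) = 0.504000
  k2 = f(0.340000, 2.571360) = 1.185986
  u ← 2.400000 + (0.34/2)·(0.504000 + 1.185986) = 2.687298
x=0.340000, u=2.687298:
  k1 = f(0.340000, 2.687298) = 1.210332
  k2 = f(0.680000, 3.098811) = 1.942750
  u ← 2.687298 + (0.34/2)·(1.210332 + 1.942750) = 3.223322
u(0.68) ≈ 3.2233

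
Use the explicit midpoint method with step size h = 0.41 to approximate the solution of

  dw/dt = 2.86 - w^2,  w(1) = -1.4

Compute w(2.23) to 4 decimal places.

1.1552

Midpoint: k1 = f(t_n, w_n); k2 = f(t_n + h/2, w_n + (h/2)·k1); w_{n+1} = w_n + h·k2.
t=1.000000, w=-1.400000:
  k1 = f(1.000000, -1.400000) = 0.900000
  k2 = f(1.205000, -1.215500) = 1.382560
  w ← -1.400000 + 0.41·1.382560 = -0.833151
t=1.410000, w=-0.833151:
  k1 = f(1.410000, -0.833151) = 2.165860
  k2 = f(1.615000, -0.389149) = 2.708563
  w ← -0.833151 + 0.41·2.708563 = 0.277360
t=1.820000, w=0.277360:
  k1 = f(1.820000, 0.277360) = 2.783071
  k2 = f(2.025000, 0.847890) = 2.141083
  w ← 0.277360 + 0.41·2.141083 = 1.155204
w(2.23) ≈ 1.1552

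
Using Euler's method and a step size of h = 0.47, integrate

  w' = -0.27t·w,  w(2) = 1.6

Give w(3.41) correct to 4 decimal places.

Euler: w_{n+1} = w_n + h·f(t_n, w_n).
t=2.000000, w=1.600000: f=-0.864000 → w ← 1.600000 + 0.47·(-0.864000) = 1.193920
t=2.470000, w=1.193920: f=-0.796225 → w ← 1.193920 + 0.47·(-0.796225) = 0.819694
t=2.940000, w=0.819694: f=-0.650673 → w ← 0.819694 + 0.47·(-0.650673) = 0.513878
w(3.41) ≈ 0.5139

0.5139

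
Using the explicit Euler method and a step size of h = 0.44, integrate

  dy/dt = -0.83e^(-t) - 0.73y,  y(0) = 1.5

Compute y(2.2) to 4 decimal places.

-0.1338

Euler: y_{n+1} = y_n + h·f(t_n, y_n).
t=0.000000, y=1.500000: f=-1.925000 → y ← 1.500000 + 0.44·(-1.925000) = 0.653000
t=0.440000, y=0.653000: f=-1.011240 → y ← 0.653000 + 0.44·(-1.011240) = 0.208054
t=0.880000, y=0.208054: f=-0.496149 → y ← 0.208054 + 0.44·(-0.496149) = -0.010251
t=1.320000, y=-0.010251: f=-0.214239 → y ← -0.010251 + 0.44·(-0.214239) = -0.104517
t=1.760000, y=-0.104517: f=-0.066500 → y ← -0.104517 + 0.44·(-0.066500) = -0.133777
y(2.2) ≈ -0.1338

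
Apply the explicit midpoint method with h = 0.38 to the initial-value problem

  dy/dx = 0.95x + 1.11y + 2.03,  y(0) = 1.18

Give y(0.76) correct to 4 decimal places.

5.3768

Midpoint: k1 = f(x_n, y_n); k2 = f(x_n + h/2, y_n + (h/2)·k1); y_{n+1} = y_n + h·k2.
x=0.000000, y=1.180000:
  k1 = f(0.000000, 1.180000) = 3.339800
  k2 = f(0.190000, 1.814562) = 4.224664
  y ← 1.180000 + 0.38·4.224664 = 2.785372
x=0.380000, y=2.785372:
  k1 = f(0.380000, 2.785372) = 5.482763
  k2 = f(0.570000, 3.827097) = 6.819578
  y ← 2.785372 + 0.38·6.819578 = 5.376812
y(0.76) ≈ 5.3768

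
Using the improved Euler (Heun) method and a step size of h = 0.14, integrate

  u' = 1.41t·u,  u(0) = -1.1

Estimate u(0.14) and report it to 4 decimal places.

-1.1152

Heun: k1 = f(t_n, u_n); k2 = f(t_n + h, u_n + h·k1); u_{n+1} = u_n + (h/2)·(k1 + k2).
t=0.000000, u=-1.100000:
  k1 = f(0.000000, -1.100000) = 0.000000
  k2 = f(0.140000, -1.100000) = -0.217140
  u ← -1.100000 + (0.14/2)·(0.000000 + (-0.217140)) = -1.115200
u(0.14) ≈ -1.1152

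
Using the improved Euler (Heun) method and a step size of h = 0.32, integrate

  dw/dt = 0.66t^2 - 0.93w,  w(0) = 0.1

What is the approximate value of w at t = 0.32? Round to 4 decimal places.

0.0855

Heun: k1 = f(t_n, w_n); k2 = f(t_n + h, w_n + h·k1); w_{n+1} = w_n + (h/2)·(k1 + k2).
t=0.000000, w=0.100000:
  k1 = f(0.000000, 0.100000) = -0.093000
  k2 = f(0.320000, 0.070240) = 0.002261
  w ← 0.100000 + (0.32/2)·(-0.093000 + 0.002261) = 0.085482
w(0.32) ≈ 0.0855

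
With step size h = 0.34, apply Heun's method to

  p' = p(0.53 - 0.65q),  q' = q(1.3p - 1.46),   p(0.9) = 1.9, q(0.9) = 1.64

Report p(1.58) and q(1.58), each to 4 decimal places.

Heun on (p,q): k1 = f(s_n, state_n); k2 = f(s_n + h, state_n + h·k1); state_{n+1} = state_n + (h/2)·(k1 + k2).
0.900000: (1.900000, 1.640000)
  k1 = (-1.018400, 1.656400)
  predictor → (1.553744, 2.203176)
  k2 = (-1.401577, 1.233486)
  → (1.488604, 2.131281)
1.240000: (1.488604, 2.131281)
  k1 = (-1.273251, 1.012753)
  predictor → (1.055698, 2.475617)
  k2 = (-1.139258, -0.216844)
  → (1.078477, 2.266585)
(p(1.58), q(1.58)) ≈ (1.0785, 2.2666)

1.0785, 2.2666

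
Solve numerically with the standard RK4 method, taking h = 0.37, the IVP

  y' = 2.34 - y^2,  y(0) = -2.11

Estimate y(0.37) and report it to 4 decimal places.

-4.3767

RK4: k1 = f(x_n, y_n); k2 = f(x_n + h/2, y_n + (h/2)·k1); k3 = f(x_n + h/2, y_n + (h/2)·k2); k4 = f(x_n + h, y_n + h·k3); y_{n+1} = y_n + (h/6)·(k1 + 2k2 + 2k3 + k4).
x=0.000000, y=-2.110000:
  k1 = f(0.000000, -2.110000) = -2.112100
  k2 = f(0.185000, -2.500738) = -3.913693
  k3 = f(0.185000, -2.834033) = -5.691744
  k4 = f(0.370000, -4.215945) = -15.434195
  y ← -2.110000 + (0.37/6)·(k1 + 2k2 + 2k3 + k4) = -4.376692
y(0.37) ≈ -4.3767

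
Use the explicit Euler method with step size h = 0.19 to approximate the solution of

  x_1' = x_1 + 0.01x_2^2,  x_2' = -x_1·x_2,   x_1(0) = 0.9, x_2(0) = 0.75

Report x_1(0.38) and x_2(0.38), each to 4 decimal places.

Euler on (x_1,x_2): x_1_{n+1} = x_1_n + h·x_1', x_2_{n+1} = x_2_n + h·x_2'.
0.000000: (0.900000, 0.750000); f=(0.905625, -0.675000) → (1.072069, 0.621750)
0.190000: (1.072069, 0.621750); f=(1.075934, -0.666559) → (1.276496, 0.495104)
(x_1(0.38), x_2(0.38)) ≈ (1.2765, 0.4951)

1.2765, 0.4951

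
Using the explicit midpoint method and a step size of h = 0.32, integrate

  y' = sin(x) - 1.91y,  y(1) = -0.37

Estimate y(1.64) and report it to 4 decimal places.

Midpoint: k1 = f(x_n, y_n); k2 = f(x_n + h/2, y_n + (h/2)·k1); y_{n+1} = y_n + h·k2.
x=1.000000, y=-0.370000:
  k1 = f(1.000000, -0.370000) = 1.548171
  k2 = f(1.160000, -0.122293) = 1.150382
  y ← -0.370000 + 0.32·1.150382 = -0.001878
x=1.320000, y=-0.001878:
  k1 = f(1.320000, -0.001878) = 0.972302
  k2 = f(1.480000, 0.153691) = 0.702332
  y ← -0.001878 + 0.32·0.702332 = 0.222868
y(1.64) ≈ 0.2229

0.2229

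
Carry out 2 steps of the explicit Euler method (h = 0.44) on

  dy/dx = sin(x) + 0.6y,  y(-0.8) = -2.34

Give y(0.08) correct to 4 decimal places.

-4.2926

Euler: y_{n+1} = y_n + h·f(x_n, y_n).
x=-0.800000, y=-2.340000: f=-2.121356 → y ← -2.340000 + 0.44·(-2.121356) = -3.273397
x=-0.360000, y=-3.273397: f=-2.316312 → y ← -3.273397 + 0.44·(-2.316312) = -4.292574
y(0.08) ≈ -4.2926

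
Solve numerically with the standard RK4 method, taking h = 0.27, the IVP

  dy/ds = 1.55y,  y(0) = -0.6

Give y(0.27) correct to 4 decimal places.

-0.9117

RK4: k1 = f(s_n, y_n); k2 = f(s_n + h/2, y_n + (h/2)·k1); k3 = f(s_n + h/2, y_n + (h/2)·k2); k4 = f(s_n + h, y_n + h·k3); y_{n+1} = y_n + (h/6)·(k1 + 2k2 + 2k3 + k4).
s=0.000000, y=-0.600000:
  k1 = f(0.000000, -0.600000) = -0.930000
  k2 = f(0.135000, -0.725550) = -1.124602
  k3 = f(0.135000, -0.751821) = -1.165323
  k4 = f(0.270000, -0.914637) = -1.417688
  y ← -0.600000 + (0.27/6)·(k1 + 2k2 + 2k3 + k4) = -0.911739
y(0.27) ≈ -0.9117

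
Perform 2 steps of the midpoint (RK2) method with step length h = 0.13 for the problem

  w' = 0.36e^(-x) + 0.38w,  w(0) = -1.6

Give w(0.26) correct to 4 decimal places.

Midpoint: k1 = f(x_n, w_n); k2 = f(x_n + h/2, w_n + (h/2)·k1); w_{n+1} = w_n + h·k2.
x=0.000000, w=-1.600000:
  k1 = f(0.000000, -1.600000) = -0.248000
  k2 = f(0.065000, -1.616120) = -0.276781
  w ← -1.600000 + 0.13·(-0.276781) = -1.635982
x=0.130000, w=-1.635982:
  k1 = f(0.130000, -1.635982) = -0.305559
  k2 = f(0.195000, -1.655843) = -0.333000
  w ← -1.635982 + 0.13·(-0.333000) = -1.679272
w(0.26) ≈ -1.6793

-1.6793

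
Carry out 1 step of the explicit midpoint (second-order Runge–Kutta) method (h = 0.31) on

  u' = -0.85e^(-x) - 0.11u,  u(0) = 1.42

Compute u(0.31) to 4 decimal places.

1.1512

Midpoint: k1 = f(x_n, u_n); k2 = f(x_n + h/2, u_n + (h/2)·k1); u_{n+1} = u_n + h·k2.
x=0.000000, u=1.420000:
  k1 = f(0.000000, 1.420000) = -1.006200
  k2 = f(0.155000, 1.264039) = -0.866997
  u ← 1.420000 + 0.31·(-0.866997) = 1.151231
u(0.31) ≈ 1.1512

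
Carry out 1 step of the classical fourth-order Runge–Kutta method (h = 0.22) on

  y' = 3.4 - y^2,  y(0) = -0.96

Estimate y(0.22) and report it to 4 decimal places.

RK4: k1 = f(s_n, y_n); k2 = f(s_n + h/2, y_n + (h/2)·k1); k3 = f(s_n + h/2, y_n + (h/2)·k2); k4 = f(s_n + h, y_n + h·k3); y_{n+1} = y_n + (h/6)·(k1 + 2k2 + 2k3 + k4).
s=0.000000, y=-0.960000:
  k1 = f(0.000000, -0.960000) = 2.478400
  k2 = f(0.110000, -0.687376) = 2.927514
  k3 = f(0.110000, -0.637973) = 2.992990
  k4 = f(0.220000, -0.301542) = 3.309072
  y ← -0.960000 + (0.22/6)·(k1 + 2k2 + 2k3 + k4) = -0.313622
y(0.22) ≈ -0.3136

-0.3136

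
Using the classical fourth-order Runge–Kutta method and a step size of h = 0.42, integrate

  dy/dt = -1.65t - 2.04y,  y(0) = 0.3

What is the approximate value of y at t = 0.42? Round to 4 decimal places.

RK4: k1 = f(t_n, y_n); k2 = f(t_n + h/2, y_n + (h/2)·k1); k3 = f(t_n + h/2, y_n + (h/2)·k2); k4 = f(t_n + h, y_n + h·k3); y_{n+1} = y_n + (h/6)·(k1 + 2k2 + 2k3 + k4).
t=0.000000, y=0.300000:
  k1 = f(0.000000, 0.300000) = -0.612000
  k2 = f(0.210000, 0.171480) = -0.696319
  k3 = f(0.210000, 0.153773) = -0.660197
  k4 = f(0.420000, 0.022717) = -0.739343
  y ← 0.300000 + (0.42/6)·(k1 + 2k2 + 2k3 + k4) = 0.015494
y(0.42) ≈ 0.0155

0.0155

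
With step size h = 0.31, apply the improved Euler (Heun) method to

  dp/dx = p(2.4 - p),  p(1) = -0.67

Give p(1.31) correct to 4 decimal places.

-1.7403

Heun: k1 = f(x_n, p_n); k2 = f(x_n + h, p_n + h·k1); p_{n+1} = p_n + (h/2)·(k1 + k2).
x=1.000000, p=-0.670000:
  k1 = f(1.000000, -0.670000) = -2.056900
  k2 = f(1.310000, -1.307639) = -4.848253
  p ← -0.670000 + (0.31/2)·(-2.056900 + (-4.848253)) = -1.740299
p(1.31) ≈ -1.7403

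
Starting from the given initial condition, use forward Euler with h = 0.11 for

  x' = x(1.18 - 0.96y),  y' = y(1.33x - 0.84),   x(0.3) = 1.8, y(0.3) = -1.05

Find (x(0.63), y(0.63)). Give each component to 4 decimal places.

Euler on (x,y): x_{n+1} = x_n + h·x', y_{n+1} = y_n + h·y'.
0.300000: (1.800000, -1.050000); f=(3.938400, -1.631700) → (2.233224, -1.229487)
0.410000: (2.233224, -1.229487); f=(5.271095, -2.619038) → (2.813044, -1.517581)
0.520000: (2.813044, -1.517581); f=(7.417655, -4.403033) → (3.628987, -2.001915)
(x(0.63), y(0.63)) ≈ (3.6290, -2.0019)

3.6290, -2.0019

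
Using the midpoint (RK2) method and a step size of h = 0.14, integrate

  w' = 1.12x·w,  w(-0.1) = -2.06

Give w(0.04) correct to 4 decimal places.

-2.0504

Midpoint: k1 = f(x_n, w_n); k2 = f(x_n + h/2, w_n + (h/2)·k1); w_{n+1} = w_n + h·k2.
x=-0.100000, w=-2.060000:
  k1 = f(-0.100000, -2.060000) = 0.230720
  k2 = f(-0.030000, -2.043850) = 0.068673
  w ← -2.060000 + 0.14·0.068673 = -2.050386
w(0.04) ≈ -2.0504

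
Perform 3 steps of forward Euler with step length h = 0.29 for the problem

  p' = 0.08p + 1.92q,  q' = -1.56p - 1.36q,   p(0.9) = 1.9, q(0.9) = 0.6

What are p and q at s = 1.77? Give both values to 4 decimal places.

1.3612, -1.7357

Euler on (p,q): p_{n+1} = p_n + h·p', q_{n+1} = q_n + h·q'.
0.900000: (1.900000, 0.600000); f=(1.304000, -3.780000) → (2.278160, -0.496200)
1.190000: (2.278160, -0.496200); f=(-0.770451, -2.879098) → (2.054729, -1.331138)
1.480000: (2.054729, -1.331138); f=(-2.391407, -1.395029) → (1.361221, -1.735697)
(p(1.77), q(1.77)) ≈ (1.3612, -1.7357)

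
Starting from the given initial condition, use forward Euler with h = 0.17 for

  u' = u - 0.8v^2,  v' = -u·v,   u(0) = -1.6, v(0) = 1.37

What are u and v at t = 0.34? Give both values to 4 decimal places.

-2.9019, 2.3728

Euler on (u,v): u_{n+1} = u_n + h·u', v_{n+1} = v_n + h·v'.
0.000000: (-1.600000, 1.370000); f=(-3.101520, 2.192000) → (-2.127258, 1.742640)
0.170000: (-2.127258, 1.742640); f=(-4.556694, 3.707046) → (-2.901896, 2.372838)
(u(0.34), v(0.34)) ≈ (-2.9019, 2.3728)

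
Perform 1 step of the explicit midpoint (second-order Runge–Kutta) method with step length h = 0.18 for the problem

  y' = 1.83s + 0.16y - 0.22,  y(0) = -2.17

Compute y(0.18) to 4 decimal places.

-2.2439

Midpoint: k1 = f(s_n, y_n); k2 = f(s_n + h/2, y_n + (h/2)·k1); y_{n+1} = y_n + h·k2.
s=0.000000, y=-2.170000:
  k1 = f(0.000000, -2.170000) = -0.567200
  k2 = f(0.090000, -2.221048) = -0.410668
  y ← -2.170000 + 0.18·(-0.410668) = -2.243920
y(0.18) ≈ -2.2439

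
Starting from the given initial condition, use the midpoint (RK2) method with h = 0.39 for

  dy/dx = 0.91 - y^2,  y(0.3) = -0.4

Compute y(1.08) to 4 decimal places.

Midpoint: k1 = f(x_n, y_n); k2 = f(x_n + h/2, y_n + (h/2)·k1); y_{n+1} = y_n + h·k2.
x=0.300000, y=-0.400000:
  k1 = f(0.300000, -0.400000) = 0.750000
  k2 = f(0.495000, -0.253750) = 0.845611
  y ← -0.400000 + 0.39·0.845611 = -0.070212
x=0.690000, y=-0.070212:
  k1 = f(0.690000, -0.070212) = 0.905070
  k2 = f(0.885000, 0.106277) = 0.898705
  y ← -0.070212 + 0.39·0.898705 = 0.280283
y(1.08) ≈ 0.2803

0.2803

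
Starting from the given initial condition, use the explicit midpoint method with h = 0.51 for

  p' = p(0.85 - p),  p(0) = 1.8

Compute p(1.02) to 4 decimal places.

1.2086

Midpoint: k1 = f(t_n, p_n); k2 = f(t_n + h/2, p_n + (h/2)·k1); p_{n+1} = p_n + h·k2.
t=0.000000, p=1.800000:
  k1 = f(0.000000, 1.800000) = -1.710000
  k2 = f(0.255000, 1.363950) = -0.701002
  p ← 1.800000 + 0.51·(-0.701002) = 1.442489
t=0.510000, p=1.442489:
  k1 = f(0.510000, 1.442489) = -0.854659
  k2 = f(0.765000, 1.224551) = -0.458657
  p ← 1.442489 + 0.51·(-0.458657) = 1.208574
p(1.02) ≈ 1.2086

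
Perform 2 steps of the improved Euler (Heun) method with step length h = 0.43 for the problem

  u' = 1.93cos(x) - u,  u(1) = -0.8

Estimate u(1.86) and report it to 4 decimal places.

-0.3130

Heun: k1 = f(x_n, u_n); k2 = f(x_n + h, u_n + h·k1); u_{n+1} = u_n + (h/2)·(k1 + k2).
x=1.000000, u=-0.800000:
  k1 = f(1.000000, -0.800000) = 1.842783
  k2 = f(1.430000, -0.007603) = 0.278443
  u ← -0.800000 + (0.43/2)·(1.842783 + 0.278443) = -0.343936
x=1.430000, u=-0.343936:
  k1 = f(1.430000, -0.343936) = 0.614776
  k2 = f(1.860000, -0.079582) = -0.470832
  u ← -0.343936 + (0.43/2)·(0.614776 + (-0.470832)) = -0.312988
u(1.86) ≈ -0.3130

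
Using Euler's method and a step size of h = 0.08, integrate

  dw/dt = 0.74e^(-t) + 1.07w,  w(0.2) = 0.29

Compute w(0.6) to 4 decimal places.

0.6871

Euler: w_{n+1} = w_n + h·f(t_n, w_n).
t=0.200000, w=0.290000: f=0.916161 → w ← 0.290000 + 0.08·0.916161 = 0.363293
t=0.280000, w=0.363293: f=0.948003 → w ← 0.363293 + 0.08·0.948003 = 0.439133
t=0.360000, w=0.439133: f=0.986153 → w ← 0.439133 + 0.08·0.986153 = 0.518025
t=0.440000, w=0.518025: f=1.030874 → w ← 0.518025 + 0.08·1.030874 = 0.600495
t=0.520000, w=0.600495: f=1.082475 → w ← 0.600495 + 0.08·1.082475 = 0.687093
w(0.6) ≈ 0.6871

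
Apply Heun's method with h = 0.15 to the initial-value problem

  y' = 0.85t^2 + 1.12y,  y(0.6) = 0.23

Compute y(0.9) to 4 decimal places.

Heun: k1 = f(t_n, y_n); k2 = f(t_n + h, y_n + h·k1); y_{n+1} = y_n + (h/2)·(k1 + k2).
t=0.600000, y=0.230000:
  k1 = f(0.600000, 0.230000) = 0.563600
  k2 = f(0.750000, 0.314540) = 0.830410
  y ← 0.230000 + (0.15/2)·(0.563600 + 0.830410) = 0.334551
t=0.750000, y=0.334551:
  k1 = f(0.750000, 0.334551) = 0.852822
  k2 = f(0.900000, 0.462474) = 1.206471
  y ← 0.334551 + (0.15/2)·(0.852822 + 1.206471) = 0.488998
y(0.9) ≈ 0.4890

0.4890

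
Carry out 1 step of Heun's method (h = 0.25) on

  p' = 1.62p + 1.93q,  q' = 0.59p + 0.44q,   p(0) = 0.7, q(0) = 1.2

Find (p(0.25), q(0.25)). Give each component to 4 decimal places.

Heun on (p,q): k1 = f(t_n, state_n); k2 = f(t_n + h, state_n + h·k1); state_{n+1} = state_n + (h/2)·(k1 + k2).
0.000000: (0.700000, 1.200000)
  k1 = (3.450000, 0.941000)
  predictor → (1.562500, 1.435250)
  k2 = (5.301282, 1.553385)
  → (1.793910, 1.511798)
(p(0.25), q(0.25)) ≈ (1.7939, 1.5118)

1.7939, 1.5118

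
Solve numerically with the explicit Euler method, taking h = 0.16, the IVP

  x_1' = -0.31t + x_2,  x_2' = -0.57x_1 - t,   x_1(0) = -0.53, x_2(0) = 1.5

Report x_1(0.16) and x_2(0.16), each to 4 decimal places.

-0.2900, 1.5483

Euler on (x_1,x_2): x_1_{n+1} = x_1_n + h·x_1', x_2_{n+1} = x_2_n + h·x_2'.
0.000000: (-0.530000, 1.500000); f=(1.500000, 0.302100) → (-0.290000, 1.548336)
(x_1(0.16), x_2(0.16)) ≈ (-0.2900, 1.5483)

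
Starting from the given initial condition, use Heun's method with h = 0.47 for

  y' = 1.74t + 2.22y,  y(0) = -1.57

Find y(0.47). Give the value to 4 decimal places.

-3.8706

Heun: k1 = f(t_n, y_n); k2 = f(t_n + h, y_n + h·k1); y_{n+1} = y_n + (h/2)·(k1 + k2).
t=0.000000, y=-1.570000:
  k1 = f(0.000000, -1.570000) = -3.485400
  k2 = f(0.470000, -3.208138) = -6.304266
  y ← -1.570000 + (0.47/2)·(-3.485400 + (-6.304266)) = -3.870572
y(0.47) ≈ -3.8706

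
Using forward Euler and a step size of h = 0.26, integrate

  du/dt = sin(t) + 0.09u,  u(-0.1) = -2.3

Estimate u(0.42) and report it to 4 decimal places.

-2.3940

Euler: u_{n+1} = u_n + h·f(t_n, u_n).
t=-0.100000, u=-2.300000: f=-0.306833 → u ← -2.300000 + 0.26·(-0.306833) = -2.379777
t=0.160000, u=-2.379777: f=-0.054862 → u ← -2.379777 + 0.26·(-0.054862) = -2.394041
u(0.42) ≈ -2.3940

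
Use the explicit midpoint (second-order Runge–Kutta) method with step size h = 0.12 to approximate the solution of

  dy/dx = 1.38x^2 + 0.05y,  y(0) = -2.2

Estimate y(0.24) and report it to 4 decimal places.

Midpoint: k1 = f(x_n, y_n); k2 = f(x_n + h/2, y_n + (h/2)·k1); y_{n+1} = y_n + h·k2.
x=0.000000, y=-2.200000:
  k1 = f(0.000000, -2.200000) = -0.110000
  k2 = f(0.060000, -2.206600) = -0.105362
  y ← -2.200000 + 0.12·(-0.105362) = -2.212643
x=0.120000, y=-2.212643:
  k1 = f(0.120000, -2.212643) = -0.090760
  k2 = f(0.180000, -2.218089) = -0.066192
  y ← -2.212643 + 0.12·(-0.066192) = -2.220587
y(0.24) ≈ -2.2206

-2.2206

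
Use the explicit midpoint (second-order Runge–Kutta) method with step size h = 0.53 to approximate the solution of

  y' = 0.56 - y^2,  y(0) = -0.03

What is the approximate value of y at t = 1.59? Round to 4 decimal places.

Midpoint: k1 = f(t_n, y_n); k2 = f(t_n + h/2, y_n + (h/2)·k1); y_{n+1} = y_n + h·k2.
t=0.000000, y=-0.030000:
  k1 = f(0.000000, -0.030000) = 0.559100
  k2 = f(0.265000, 0.118162) = 0.546038
  y ← -0.030000 + 0.53·0.546038 = 0.259400
t=0.530000, y=0.259400:
  k1 = f(0.530000, 0.259400) = 0.492712
  k2 = f(0.795000, 0.389969) = 0.407924
  y ← 0.259400 + 0.53·0.407924 = 0.475600
t=1.060000, y=0.475600:
  k1 = f(1.060000, 0.475600) = 0.333805
  k2 = f(1.325000, 0.564058) = 0.241838
  y ← 0.475600 + 0.53·0.241838 = 0.603774
y(1.59) ≈ 0.6038

0.6038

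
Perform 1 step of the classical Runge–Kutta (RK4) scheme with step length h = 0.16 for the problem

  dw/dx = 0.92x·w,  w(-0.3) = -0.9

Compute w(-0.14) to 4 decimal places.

RK4: k1 = f(x_n, w_n); k2 = f(x_n + h/2, w_n + (h/2)·k1); k3 = f(x_n + h/2, w_n + (h/2)·k2); k4 = f(x_n + h, w_n + h·k3); w_{n+1} = w_n + (h/6)·(k1 + 2k2 + 2k3 + k4).
x=-0.300000, w=-0.900000:
  k1 = f(-0.300000, -0.900000) = 0.248400
  k2 = f(-0.220000, -0.880128) = 0.178138
  k3 = f(-0.220000, -0.885749) = 0.179276
  k4 = f(-0.140000, -0.871316) = 0.112225
  w ← -0.900000 + (0.16/6)·(k1 + 2k2 + 2k3 + k4) = -0.871321
w(-0.14) ≈ -0.8713

-0.8713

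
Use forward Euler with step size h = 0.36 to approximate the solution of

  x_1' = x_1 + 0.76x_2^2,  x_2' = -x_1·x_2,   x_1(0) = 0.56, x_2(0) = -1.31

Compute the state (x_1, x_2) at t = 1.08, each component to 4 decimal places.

2.7769, -0.1686

Euler on (x_1,x_2): x_1_{n+1} = x_1_n + h·x_1', x_2_{n+1} = x_2_n + h·x_2'.
0.000000: (0.560000, -1.310000); f=(1.864236, 0.733600) → (1.231125, -1.045904)
0.360000: (1.231125, -1.045904); f=(2.062500, 1.287639) → (1.973625, -0.582354)
0.720000: (1.973625, -0.582354); f=(2.231369, 1.149349) → (2.776918, -0.168589)
(x_1(1.08), x_2(1.08)) ≈ (2.7769, -0.1686)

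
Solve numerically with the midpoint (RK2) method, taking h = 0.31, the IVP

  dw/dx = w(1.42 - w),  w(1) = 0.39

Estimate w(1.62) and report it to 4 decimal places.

0.6781

Midpoint: k1 = f(x_n, w_n); k2 = f(x_n + h/2, w_n + (h/2)·k1); w_{n+1} = w_n + h·k2.
x=1.000000, w=0.390000:
  k1 = f(1.000000, 0.390000) = 0.401700
  k2 = f(1.155000, 0.452263) = 0.437672
  w ← 0.390000 + 0.31·0.437672 = 0.525678
x=1.310000, w=0.525678:
  k1 = f(1.310000, 0.525678) = 0.470126
  k2 = f(1.465000, 0.598548) = 0.491678
  w ← 0.525678 + 0.31·0.491678 = 0.678099
w(1.62) ≈ 0.6781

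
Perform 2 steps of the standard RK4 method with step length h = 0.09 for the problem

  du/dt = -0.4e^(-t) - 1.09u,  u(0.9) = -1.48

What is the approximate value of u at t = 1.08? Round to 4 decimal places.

RK4: k1 = f(t_n, u_n); k2 = f(t_n + h/2, u_n + (h/2)·k1); k3 = f(t_n + h/2, u_n + (h/2)·k2); k4 = f(t_n + h, u_n + h·k3); u_{n+1} = u_n + (h/6)·(k1 + 2k2 + 2k3 + k4).
t=0.900000, u=-1.480000:
  k1 = f(0.900000, -1.480000) = 1.450572
  k2 = f(0.945000, -1.414724) = 1.386578
  k3 = f(0.945000, -1.417604) = 1.389717
  k4 = f(0.990000, -1.354926) = 1.328238
  u ← -1.480000 + (0.09/6)·(k1 + 2k2 + 2k3 + k4) = -1.355029
t=0.990000, u=-1.355029:
  k1 = f(0.990000, -1.355029) = 1.328351
  k2 = f(1.035000, -1.295253) = 1.269735
  k3 = f(1.035000, -1.297891) = 1.272611
  k4 = f(1.080000, -1.240494) = 1.216300
  u ← -1.355029 + (0.09/6)·(k1 + 2k2 + 2k3 + k4) = -1.240589
u(1.08) ≈ -1.2406

-1.2406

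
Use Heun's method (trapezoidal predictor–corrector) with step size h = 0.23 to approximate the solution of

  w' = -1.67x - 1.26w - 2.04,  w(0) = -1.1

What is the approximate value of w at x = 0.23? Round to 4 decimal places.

Heun: k1 = f(x_n, w_n); k2 = f(x_n + h, w_n + h·k1); w_{n+1} = w_n + (h/2)·(k1 + k2).
x=0.000000, w=-1.100000:
  k1 = f(0.000000, -1.100000) = -0.654000
  k2 = f(0.230000, -1.250420) = -0.848571
  w ← -1.100000 + (0.23/2)·(-0.654000 + (-0.848571)) = -1.272796
w(0.23) ≈ -1.2728

-1.2728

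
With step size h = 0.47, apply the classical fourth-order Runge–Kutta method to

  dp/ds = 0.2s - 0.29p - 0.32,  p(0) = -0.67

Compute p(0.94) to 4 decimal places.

RK4: k1 = f(s_n, p_n); k2 = f(s_n + h/2, p_n + (h/2)·k1); k3 = f(s_n + h/2, p_n + (h/2)·k2); k4 = f(s_n + h, p_n + h·k3); p_{n+1} = p_n + (h/6)·(k1 + 2k2 + 2k3 + k4).
s=0.000000, p=-0.670000:
  k1 = f(0.000000, -0.670000) = -0.125700
  k2 = f(0.235000, -0.699540) = -0.070134
  k3 = f(0.235000, -0.686481) = -0.073920
  k4 = f(0.470000, -0.704743) = -0.021625
  p ← -0.670000 + (0.47/6)·(k1 + 2k2 + 2k3 + k4) = -0.704109
s=0.470000, p=-0.704109:
  k1 = f(0.470000, -0.704109) = -0.021808
  k2 = f(0.705000, -0.709234) = 0.026678
  k3 = f(0.705000, -0.697840) = 0.023373
  k4 = f(0.940000, -0.693123) = 0.069006
  p ← -0.704109 + (0.47/6)·(k1 + 2k2 + 2k3 + k4) = -0.692570
p(0.94) ≈ -0.6926

-0.6926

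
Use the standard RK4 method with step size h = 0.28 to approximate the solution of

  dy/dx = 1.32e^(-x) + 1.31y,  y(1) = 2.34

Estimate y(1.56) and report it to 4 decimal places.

5.1905

RK4: k1 = f(x_n, y_n); k2 = f(x_n + h/2, y_n + (h/2)·k1); k3 = f(x_n + h/2, y_n + (h/2)·k2); k4 = f(x_n + h, y_n + h·k3); y_{n+1} = y_n + (h/6)·(k1 + 2k2 + 2k3 + k4).
x=1.000000, y=2.340000:
  k1 = f(1.000000, 2.340000) = 3.551001
  k2 = f(1.140000, 2.837140) = 4.138815
  k3 = f(1.140000, 2.919434) = 4.246620
  k4 = f(1.280000, 3.529054) = 4.990069
  y ← 2.340000 + (0.28/6)·(k1 + 2k2 + 2k3 + k4) = 3.521224
x=1.280000, y=3.521224:
  k1 = f(1.280000, 3.521224) = 4.979812
  k2 = f(1.420000, 4.218398) = 5.845163
  k3 = f(1.420000, 4.339547) = 6.003869
  k4 = f(1.560000, 5.202307) = 7.092402
  y ← 3.521224 + (0.28/6)·(k1 + 2k2 + 2k3 + k4) = 5.190503
y(1.56) ≈ 5.1905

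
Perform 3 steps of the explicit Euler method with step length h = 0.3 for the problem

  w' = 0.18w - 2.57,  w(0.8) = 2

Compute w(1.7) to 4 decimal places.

-0.0983

Euler: w_{n+1} = w_n + h·f(t_n, w_n).
t=0.800000, w=2.000000: f=-2.210000 → w ← 2.000000 + 0.3·(-2.210000) = 1.337000
t=1.100000, w=1.337000: f=-2.329340 → w ← 1.337000 + 0.3·(-2.329340) = 0.638198
t=1.400000, w=0.638198: f=-2.455124 → w ← 0.638198 + 0.3·(-2.455124) = -0.098339
w(1.7) ≈ -0.0983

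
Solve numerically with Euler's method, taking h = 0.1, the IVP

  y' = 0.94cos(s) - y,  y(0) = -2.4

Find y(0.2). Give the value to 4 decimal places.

Euler: y_{n+1} = y_n + h·f(s_n, y_n).
s=0.000000, y=-2.400000: f=3.340000 → y ← -2.400000 + 0.1·3.340000 = -2.066000
s=0.100000, y=-2.066000: f=3.001304 → y ← -2.066000 + 0.1·3.001304 = -1.765870
y(0.2) ≈ -1.7659

-1.7659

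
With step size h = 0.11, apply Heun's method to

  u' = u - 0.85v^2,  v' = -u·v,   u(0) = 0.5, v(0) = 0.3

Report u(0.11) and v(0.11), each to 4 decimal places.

0.5496, 0.2832

Heun on (u,v): k1 = f(t_n, state_n); k2 = f(t_n + h, state_n + h·k1); state_{n+1} = state_n + (h/2)·(k1 + k2).
0.000000: (0.500000, 0.300000)
  k1 = (0.423500, -0.150000)
  predictor → (0.546585, 0.283500)
  k2 = (0.478269, -0.154957)
  → (0.549597, 0.283227)
(u(0.11), v(0.11)) ≈ (0.5496, 0.2832)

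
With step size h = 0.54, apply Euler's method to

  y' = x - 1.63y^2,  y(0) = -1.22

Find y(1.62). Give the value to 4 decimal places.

Euler: y_{n+1} = y_n + h·f(x_n, y_n).
x=0.000000, y=-1.220000: f=-2.426092 → y ← -1.220000 + 0.54·(-2.426092) = -2.530090
x=0.540000, y=-2.530090: f=-9.894207 → y ← -2.530090 + 0.54·(-9.894207) = -7.872961
x=1.080000, y=-7.872961: f=-99.953137 → y ← -7.872961 + 0.54·(-99.953137) = -61.847655
y(1.62) ≈ -61.8477

-61.8477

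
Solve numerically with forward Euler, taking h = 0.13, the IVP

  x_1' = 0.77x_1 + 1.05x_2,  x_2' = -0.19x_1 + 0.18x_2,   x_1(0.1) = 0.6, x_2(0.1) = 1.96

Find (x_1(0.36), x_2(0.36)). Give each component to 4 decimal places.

Euler on (x_1,x_2): x_1_{n+1} = x_1_n + h·x_1', x_2_{n+1} = x_2_n + h·x_2'.
0.100000: (0.600000, 1.960000); f=(2.520000, 0.238800) → (0.927600, 1.991044)
0.230000: (0.927600, 1.991044); f=(2.804848, 0.182144) → (1.292230, 2.014723)
(x_1(0.36), x_2(0.36)) ≈ (1.2922, 2.0147)

1.2922, 2.0147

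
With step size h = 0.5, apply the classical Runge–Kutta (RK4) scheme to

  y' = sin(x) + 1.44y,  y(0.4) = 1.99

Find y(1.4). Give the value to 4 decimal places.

9.8972

RK4: k1 = f(x_n, y_n); k2 = f(x_n + h/2, y_n + (h/2)·k1); k3 = f(x_n + h/2, y_n + (h/2)·k2); k4 = f(x_n + h, y_n + h·k3); y_{n+1} = y_n + (h/6)·(k1 + 2k2 + 2k3 + k4).
x=0.400000, y=1.990000:
  k1 = f(0.400000, 1.990000) = 3.255018
  k2 = f(0.650000, 2.803755) = 4.642593
  k3 = f(0.650000, 3.150648) = 5.142120
  k4 = f(0.900000, 4.561060) = 7.351253
  y ← 1.990000 + (0.5/6)·(k1 + 2k2 + 2k3 + k4) = 4.504641
x=0.900000, y=4.504641:
  k1 = f(0.900000, 4.504641) = 7.270011
  k2 = f(1.150000, 6.322144) = 10.016651
  k3 = f(1.150000, 7.008804) = 11.005442
  k4 = f(1.400000, 10.007363) = 15.396052
  y ← 4.504641 + (0.5/6)·(k1 + 2k2 + 2k3 + k4) = 9.897162
y(1.4) ≈ 9.8972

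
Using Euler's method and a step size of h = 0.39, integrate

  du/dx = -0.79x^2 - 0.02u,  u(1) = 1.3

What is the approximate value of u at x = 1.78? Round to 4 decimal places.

0.3788

Euler: u_{n+1} = u_n + h·f(x_n, u_n).
x=1.000000, u=1.300000: f=-0.816000 → u ← 1.300000 + 0.39·(-0.816000) = 0.981760
x=1.390000, u=0.981760: f=-1.545994 → u ← 0.981760 + 0.39·(-1.545994) = 0.378822
u(1.78) ≈ 0.3788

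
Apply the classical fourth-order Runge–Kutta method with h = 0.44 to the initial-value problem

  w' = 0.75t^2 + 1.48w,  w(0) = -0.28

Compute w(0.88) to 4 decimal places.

-0.7849

RK4: k1 = f(t_n, w_n); k2 = f(t_n + h/2, w_n + (h/2)·k1); k3 = f(t_n + h/2, w_n + (h/2)·k2); k4 = f(t_n + h, w_n + h·k3); w_{n+1} = w_n + (h/6)·(k1 + 2k2 + 2k3 + k4).
t=0.000000, w=-0.280000:
  k1 = f(0.000000, -0.280000) = -0.414400
  k2 = f(0.220000, -0.371168) = -0.513029
  k3 = f(0.220000, -0.392866) = -0.545142
  k4 = f(0.440000, -0.519863) = -0.624197
  w ← -0.280000 + (0.44/6)·(k1 + 2k2 + 2k3 + k4) = -0.511362
t=0.440000, w=-0.511362:
  k1 = f(0.440000, -0.511362) = -0.611616
  k2 = f(0.660000, -0.645918) = -0.629258
  k3 = f(0.660000, -0.649799) = -0.635002
  k4 = f(0.880000, -0.790763) = -0.589529
  w ← -0.511362 + (0.44/6)·(k1 + 2k2 + 2k3 + k4) = -0.784871
w(0.88) ≈ -0.7849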